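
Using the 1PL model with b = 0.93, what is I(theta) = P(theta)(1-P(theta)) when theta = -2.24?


P = 1/(1+exp(-(-2.24-0.93))) = 0.0403
I = P*(1-P) = 0.0403 * 0.9597
I = 0.0387

0.0387


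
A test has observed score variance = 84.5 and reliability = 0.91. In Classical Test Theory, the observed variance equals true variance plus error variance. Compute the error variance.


var_true = rxx * var_obs = 0.91 * 84.5 = 76.895
var_error = var_obs - var_true
var_error = 84.5 - 76.895
var_error = 7.605

7.605


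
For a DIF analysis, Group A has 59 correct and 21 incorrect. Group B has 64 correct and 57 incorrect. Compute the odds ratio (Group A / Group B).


Odds_A = 59/21 = 2.8095
Odds_B = 64/57 = 1.1228
OR = Odds_A / Odds_B = 2.8095 / 1.1228
Exactly, OR = (59 * 57) / (21 * 64) = 3363 / 1344
OR = 2.5022

2.5022


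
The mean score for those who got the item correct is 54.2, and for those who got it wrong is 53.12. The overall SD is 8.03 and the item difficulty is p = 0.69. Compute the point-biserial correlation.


q = 1 - p = 0.31
rpb = ((M1 - M0) / SD) * sqrt(p * q)
rpb = ((54.2 - 53.12) / 8.03) * sqrt(0.69 * 0.31)
rpb = 0.0622

0.0622


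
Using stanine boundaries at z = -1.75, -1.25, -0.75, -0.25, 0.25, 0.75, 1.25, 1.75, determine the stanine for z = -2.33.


Stanine boundaries: [-1.75, -1.25, -0.75, -0.25, 0.25, 0.75, 1.25, 1.75]
z = -2.33
Check each boundary:
  z < -1.75
  z < -1.25
  z < -0.75
  z < -0.25
  z < 0.25
  z < 0.75
  z < 1.25
  z < 1.75
Highest qualifying boundary gives stanine = 1

1


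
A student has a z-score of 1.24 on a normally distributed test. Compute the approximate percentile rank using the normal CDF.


CDF(z) = 0.5 * (1 + erf(z/sqrt(2)))
erf(0.8768) = 0.785
CDF = 0.8925
Percentile rank = 0.8925 * 100 = 89.25

89.25


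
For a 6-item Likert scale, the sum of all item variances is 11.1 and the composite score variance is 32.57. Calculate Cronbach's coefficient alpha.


alpha = (k/(k-1)) * (1 - sum(si^2)/s_total^2)
= (6/5) * (1 - 11.1/32.57)
alpha = 0.791

0.791


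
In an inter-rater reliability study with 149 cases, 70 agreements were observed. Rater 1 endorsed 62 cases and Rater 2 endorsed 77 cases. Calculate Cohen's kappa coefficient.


P_o = 70/149 = 0.469799
P_e = (62*77 + 87*72) / 22201 = 0.497185
kappa = (P_o - P_e) / (1 - P_e)
kappa = (0.469799 - 0.497185) / (1 - 0.497185)
kappa = -0.0545

-0.0545


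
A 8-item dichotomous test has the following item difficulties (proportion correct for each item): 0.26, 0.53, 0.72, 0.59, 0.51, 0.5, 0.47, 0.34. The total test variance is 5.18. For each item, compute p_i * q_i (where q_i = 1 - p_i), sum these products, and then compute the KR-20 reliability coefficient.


For each item, compute p_i * q_i:
  Item 1: 0.26 * 0.74 = 0.1924
  Item 2: 0.53 * 0.47 = 0.2491
  Item 3: 0.72 * 0.28 = 0.2016
  Item 4: 0.59 * 0.41 = 0.2419
  Item 5: 0.51 * 0.49 = 0.2499
  Item 6: 0.5 * 0.5 = 0.25
  Item 7: 0.47 * 0.53 = 0.2491
  Item 8: 0.34 * 0.66 = 0.2244
Sum(p_i * q_i) = 0.1924 + 0.2491 + 0.2016 + 0.2419 + 0.2499 + 0.25 + 0.2491 + 0.2244 = 1.8584
KR-20 = (k/(k-1)) * (1 - Sum(p_i*q_i) / Var_total)
= (8/7) * (1 - 1.8584/5.18)
= 1.1429 * 0.6412
KR-20 = 0.7328

0.7328


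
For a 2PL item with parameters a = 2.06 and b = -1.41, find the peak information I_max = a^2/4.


For 2PL, max info at theta = b = -1.41
I_max = a^2 / 4 = 2.06^2 / 4
= 4.2436 / 4
I_max = 1.0609

1.0609


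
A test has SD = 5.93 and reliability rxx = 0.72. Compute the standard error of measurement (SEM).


SEM = SD * sqrt(1 - rxx)
SEM = 5.93 * sqrt(1 - 0.72)
SEM = 5.93 * sqrt(0.28) = 5.93 * 0.52915
SEM = 3.1379

3.1379


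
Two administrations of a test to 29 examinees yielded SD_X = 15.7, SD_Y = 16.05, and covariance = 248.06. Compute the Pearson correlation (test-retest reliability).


r = cov(X,Y) / (SD_X * SD_Y)
r = 248.06 / (15.7 * 16.05)
r = 248.06 / 251.985
r = 0.9844

0.9844


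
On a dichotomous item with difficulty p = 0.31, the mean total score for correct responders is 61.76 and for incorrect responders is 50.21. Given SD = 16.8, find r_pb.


q = 1 - p = 0.69
rpb = ((M1 - M0) / SD) * sqrt(p * q)
rpb = ((61.76 - 50.21) / 16.8) * sqrt(0.31 * 0.69)
rpb = 0.318

0.318


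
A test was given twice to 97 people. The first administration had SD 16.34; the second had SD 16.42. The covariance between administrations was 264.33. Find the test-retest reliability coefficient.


r = cov(X,Y) / (SD_X * SD_Y)
r = 264.33 / (16.34 * 16.42)
r = 264.33 / 268.3028
r = 0.9852

0.9852


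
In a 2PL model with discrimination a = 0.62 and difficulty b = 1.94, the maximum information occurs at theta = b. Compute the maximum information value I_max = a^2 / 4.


For 2PL, max info at theta = b = 1.94
I_max = a^2 / 4 = 0.62^2 / 4
= 0.3844 / 4
I_max = 0.0961

0.0961


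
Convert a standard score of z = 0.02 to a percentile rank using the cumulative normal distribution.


CDF(z) = 0.5 * (1 + erf(z/sqrt(2)))
erf(0.0141) = 0.016
CDF = 0.508
Percentile rank = 0.508 * 100 = 50.8

50.8


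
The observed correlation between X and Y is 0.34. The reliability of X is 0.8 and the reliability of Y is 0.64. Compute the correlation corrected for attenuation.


r_corrected = rxy / sqrt(rxx * ryy)
= 0.34 / sqrt(0.8 * 0.64)
= 0.34 / sqrt(0.512)
= 0.34 / 0.715542
r_corrected = 0.4752

0.4752


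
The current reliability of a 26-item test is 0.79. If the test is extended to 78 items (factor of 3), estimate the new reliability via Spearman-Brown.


r_new = (n * rxx) / (1 + (n-1) * rxx)
r_new = (3 * 0.79) / (1 + 2 * 0.79)
r_new = 2.37 / 2.58
r_new = 0.9186

0.9186


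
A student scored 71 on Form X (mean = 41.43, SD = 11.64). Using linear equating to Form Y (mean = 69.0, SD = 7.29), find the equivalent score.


slope = SD_Y / SD_X = 7.29 / 11.64 ~ 0.6263
intercept = mean_Y - slope * mean_X = 69.0 - (7.29 / 11.64) * 41.43 ~ 43.0529
Y = slope * X + intercept. To avoid rounding drift from the rounded slope/intercept, evaluate the equivalent form Y = mean_Y + SD_Y * (X - mean_X) / SD_X at full precision:
Y = 69.0 + 7.29 * (71 - 41.43) / 11.64
Y = 69.0 + 7.29 * 29.57 / 11.64
Y = 69.0 + 215.5653 / 11.64
Y = 69.0 + 18.5194
Y = 87.5194

87.5194


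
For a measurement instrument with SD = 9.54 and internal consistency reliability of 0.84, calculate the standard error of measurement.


SEM = SD * sqrt(1 - rxx)
SEM = 9.54 * sqrt(1 - 0.84)
SEM = 9.54 * sqrt(0.16) = 9.54 * 0.4
SEM = 3.816

3.816


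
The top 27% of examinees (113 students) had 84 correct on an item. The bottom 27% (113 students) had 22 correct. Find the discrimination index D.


p_upper = 84/113 = 0.7434
p_lower = 22/113 = 0.1947
D = 0.7434 - 0.1947 = 0.5487

0.5487


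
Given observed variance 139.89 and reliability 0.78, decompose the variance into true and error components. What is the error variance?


var_true = rxx * var_obs = 0.78 * 139.89 = 109.1142
var_error = var_obs - var_true
var_error = 139.89 - 109.1142
var_error = 30.7758

30.7758


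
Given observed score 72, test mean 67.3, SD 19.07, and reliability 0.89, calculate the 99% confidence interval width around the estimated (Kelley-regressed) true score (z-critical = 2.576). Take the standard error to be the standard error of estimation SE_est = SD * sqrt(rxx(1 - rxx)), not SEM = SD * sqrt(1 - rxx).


True score estimate = 0.89*72 + 0.11*67.3 = 71.483
SE_est = SD * sqrt(rxx * (1 - rxx)) = 19.07 * sqrt(0.89 * 0.11) = 19.07 * sqrt(0.0979) = 5.966808
CI = T_est +/- z * SE_est, so width = 2 * z * SE_est = 2 * 2.576 * 5.966808
Width = 30.741

30.741


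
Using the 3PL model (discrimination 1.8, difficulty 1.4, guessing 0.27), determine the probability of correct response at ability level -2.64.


logit = 1.8*(-2.64 - 1.4) = -7.272
P* = 1/(1 + exp(--7.272)) = 0.0007
P = 0.27 + (1 - 0.27) * 0.0007
P = 0.2705

0.2705


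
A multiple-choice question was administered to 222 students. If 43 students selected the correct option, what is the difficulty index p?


Item difficulty p = number correct / total examinees
p = 43 / 222
p = 0.1937

0.1937


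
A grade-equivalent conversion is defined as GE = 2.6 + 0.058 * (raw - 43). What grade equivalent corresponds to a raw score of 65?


raw - median = 65 - 43 = 22
slope * diff = 0.058 * 22 = 1.276
GE = 2.6 + 1.276
GE = 3.876

3.876


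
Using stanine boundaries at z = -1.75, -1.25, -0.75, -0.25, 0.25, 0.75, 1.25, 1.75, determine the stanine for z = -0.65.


Stanine boundaries: [-1.75, -1.25, -0.75, -0.25, 0.25, 0.75, 1.25, 1.75]
z = -0.65
Check each boundary:
  z >= -1.75 -> could be stanine 2
  z >= -1.25 -> could be stanine 3
  z >= -0.75 -> could be stanine 4
  z < -0.25
  z < 0.25
  z < 0.75
  z < 1.25
  z < 1.75
Highest qualifying boundary gives stanine = 4

4


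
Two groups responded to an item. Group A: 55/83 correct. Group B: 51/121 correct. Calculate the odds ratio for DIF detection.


Odds_A = 55/28 = 1.9643
Odds_B = 51/70 = 0.7286
OR = Odds_A / Odds_B = 1.9643 / 0.7286
Exactly, OR = (55 * 70) / (28 * 51) = 3850 / 1428
OR = 2.6961

2.6961


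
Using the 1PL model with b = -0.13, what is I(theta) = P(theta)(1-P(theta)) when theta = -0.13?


P = 1/(1+exp(-(-0.13--0.13))) = 0.5
I = P*(1-P) = 0.5 * 0.5
I = 0.25

0.25


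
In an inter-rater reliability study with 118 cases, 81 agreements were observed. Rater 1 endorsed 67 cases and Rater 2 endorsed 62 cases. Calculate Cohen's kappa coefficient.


P_o = 81/118 = 0.686441
P_e = (67*62 + 51*56) / 13924 = 0.503447
kappa = (P_o - P_e) / (1 - P_e)
kappa = (0.686441 - 0.503447) / (1 - 0.503447)
kappa = 0.3685

0.3685


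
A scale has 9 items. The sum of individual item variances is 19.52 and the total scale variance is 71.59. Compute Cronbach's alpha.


alpha = (k/(k-1)) * (1 - sum(si^2)/s_total^2)
= (9/8) * (1 - 19.52/71.59)
alpha = 0.8183

0.8183


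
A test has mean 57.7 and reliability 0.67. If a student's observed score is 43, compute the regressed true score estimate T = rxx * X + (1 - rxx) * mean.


T_est = rxx * X + (1 - rxx) * mean
T_est = 0.67 * 43 + 0.33 * 57.7
T_est = 28.81 + 19.041
T_est = 47.851

47.851


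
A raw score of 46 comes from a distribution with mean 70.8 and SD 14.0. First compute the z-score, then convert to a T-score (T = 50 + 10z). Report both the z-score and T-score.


z = (X - mean) / SD = (46 - 70.8) / 14.0
z = -24.8 / 14.0
z = -1.7714
T-score = T = 50 + 10z
Carry z at full precision (z = -24.8 / 14.0) into the conversion:
T-score = 50 + 10 * (-24.8 / 14.0) = 50 + -248 / 14.0
T-score = 50 + -17.7143
T-score = 32.2857

32.2857


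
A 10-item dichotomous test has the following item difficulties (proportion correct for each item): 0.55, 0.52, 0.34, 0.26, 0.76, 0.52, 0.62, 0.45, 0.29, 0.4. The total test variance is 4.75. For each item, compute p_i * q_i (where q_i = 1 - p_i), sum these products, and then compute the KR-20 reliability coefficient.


For each item, compute p_i * q_i:
  Item 1: 0.55 * 0.45 = 0.2475
  Item 2: 0.52 * 0.48 = 0.2496
  Item 3: 0.34 * 0.66 = 0.2244
  Item 4: 0.26 * 0.74 = 0.1924
  Item 5: 0.76 * 0.24 = 0.1824
  Item 6: 0.52 * 0.48 = 0.2496
  Item 7: 0.62 * 0.38 = 0.2356
  Item 8: 0.45 * 0.55 = 0.2475
  Item 9: 0.29 * 0.71 = 0.2059
  Item 10: 0.4 * 0.6 = 0.24
Sum(p_i * q_i) = 0.2475 + 0.2496 + 0.2244 + 0.1924 + 0.1824 + 0.2496 + 0.2356 + 0.2475 + 0.2059 + 0.24 = 2.2749
KR-20 = (k/(k-1)) * (1 - Sum(p_i*q_i) / Var_total)
= (10/9) * (1 - 2.2749/4.75)
= 1.1111 * 0.5211
KR-20 = 0.579

0.579


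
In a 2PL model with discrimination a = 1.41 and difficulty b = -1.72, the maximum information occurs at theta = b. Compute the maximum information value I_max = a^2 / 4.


For 2PL, max info at theta = b = -1.72
I_max = a^2 / 4 = 1.41^2 / 4
= 1.9881 / 4
I_max = 0.497

0.497


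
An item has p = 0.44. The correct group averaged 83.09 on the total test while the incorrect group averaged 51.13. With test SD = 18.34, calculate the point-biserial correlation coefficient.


q = 1 - p = 0.56
rpb = ((M1 - M0) / SD) * sqrt(p * q)
rpb = ((83.09 - 51.13) / 18.34) * sqrt(0.44 * 0.56)
rpb = 0.865

0.865


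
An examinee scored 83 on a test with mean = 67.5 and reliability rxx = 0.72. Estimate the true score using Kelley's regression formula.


T_est = rxx * X + (1 - rxx) * mean
T_est = 0.72 * 83 + 0.28 * 67.5
T_est = 59.76 + 18.9
T_est = 78.66

78.66


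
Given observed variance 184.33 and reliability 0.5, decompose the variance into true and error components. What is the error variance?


var_true = rxx * var_obs = 0.5 * 184.33 = 92.165
var_error = var_obs - var_true
var_error = 184.33 - 92.165
var_error = 92.165

92.165


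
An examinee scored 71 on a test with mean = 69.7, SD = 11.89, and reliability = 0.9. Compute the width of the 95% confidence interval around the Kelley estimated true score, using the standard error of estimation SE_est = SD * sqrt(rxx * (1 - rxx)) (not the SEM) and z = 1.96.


True score estimate = 0.9*71 + 0.1*69.7 = 70.87
SE_est = SD * sqrt(rxx * (1 - rxx)) = 11.89 * sqrt(0.9 * 0.1) = 11.89 * sqrt(0.09) = 3.567
CI = T_est +/- z * SE_est, so width = 2 * z * SE_est = 2 * 1.96 * 3.567
Width = 13.9826

13.9826


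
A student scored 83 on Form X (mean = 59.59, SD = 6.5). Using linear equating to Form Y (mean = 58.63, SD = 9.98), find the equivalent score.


slope = SD_Y / SD_X = 9.98 / 6.5 ~ 1.5354
intercept = mean_Y - slope * mean_X = 58.63 - (9.98 / 6.5) * 59.59 ~ -32.8636
Y = slope * X + intercept. To avoid rounding drift from the rounded slope/intercept, evaluate the equivalent form Y = mean_Y + SD_Y * (X - mean_X) / SD_X at full precision:
Y = 58.63 + 9.98 * (83 - 59.59) / 6.5
Y = 58.63 + 9.98 * 23.41 / 6.5
Y = 58.63 + 233.6318 / 6.5
Y = 58.63 + 35.9434
Y = 94.5734

94.5734


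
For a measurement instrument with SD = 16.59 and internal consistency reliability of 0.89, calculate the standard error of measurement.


SEM = SD * sqrt(1 - rxx)
SEM = 16.59 * sqrt(1 - 0.89)
SEM = 16.59 * sqrt(0.11) = 16.59 * 0.331662
SEM = 5.5023

5.5023


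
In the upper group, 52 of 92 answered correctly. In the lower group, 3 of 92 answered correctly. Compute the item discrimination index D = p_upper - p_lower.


p_upper = 52/92 = 0.5652
p_lower = 3/92 = 0.0326
D = 0.5652 - 0.0326 = 0.5326

0.5326


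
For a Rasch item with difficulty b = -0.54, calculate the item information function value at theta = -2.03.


P = 1/(1+exp(-(-2.03--0.54))) = 0.1839
I = P*(1-P) = 0.1839 * 0.8161
I = 0.1501

0.1501


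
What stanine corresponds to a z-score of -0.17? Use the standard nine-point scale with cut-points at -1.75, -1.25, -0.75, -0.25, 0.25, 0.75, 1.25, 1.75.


Stanine boundaries: [-1.75, -1.25, -0.75, -0.25, 0.25, 0.75, 1.25, 1.75]
z = -0.17
Check each boundary:
  z >= -1.75 -> could be stanine 2
  z >= -1.25 -> could be stanine 3
  z >= -0.75 -> could be stanine 4
  z >= -0.25 -> could be stanine 5
  z < 0.25
  z < 0.75
  z < 1.25
  z < 1.75
Highest qualifying boundary gives stanine = 5

5


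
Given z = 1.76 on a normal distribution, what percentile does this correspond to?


CDF(z) = 0.5 * (1 + erf(z/sqrt(2)))
erf(1.2445) = 0.9216
CDF = 0.9608
Percentile rank = 0.9608 * 100 = 96.08

96.08


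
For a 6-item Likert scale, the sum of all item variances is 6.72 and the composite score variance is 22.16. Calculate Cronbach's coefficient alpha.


alpha = (k/(k-1)) * (1 - sum(si^2)/s_total^2)
= (6/5) * (1 - 6.72/22.16)
alpha = 0.8361

0.8361


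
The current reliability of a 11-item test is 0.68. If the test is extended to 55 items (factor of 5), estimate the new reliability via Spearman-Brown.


r_new = (n * rxx) / (1 + (n-1) * rxx)
r_new = (5 * 0.68) / (1 + 4 * 0.68)
r_new = 3.4 / 3.72
r_new = 0.914

0.914


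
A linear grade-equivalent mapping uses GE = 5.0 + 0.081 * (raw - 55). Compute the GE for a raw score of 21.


raw - median = 21 - 55 = -34
slope * diff = 0.081 * -34 = -2.754
GE = 5.0 + -2.754
GE = 2.246

2.246


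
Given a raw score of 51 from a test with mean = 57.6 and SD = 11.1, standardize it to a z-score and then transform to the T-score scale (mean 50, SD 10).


z = (X - mean) / SD = (51 - 57.6) / 11.1
z = -6.6 / 11.1
z = -0.5946
T-score = T = 50 + 10z
Carry z at full precision (z = -6.6 / 11.1) into the conversion:
T-score = 50 + 10 * (-6.6 / 11.1) = 50 + -66 / 11.1
T-score = 50 + -5.9459
T-score = 44.0541

44.0541


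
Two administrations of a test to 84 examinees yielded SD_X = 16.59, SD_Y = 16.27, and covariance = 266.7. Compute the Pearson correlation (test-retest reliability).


r = cov(X,Y) / (SD_X * SD_Y)
r = 266.7 / (16.59 * 16.27)
r = 266.7 / 269.9193
r = 0.9881

0.9881


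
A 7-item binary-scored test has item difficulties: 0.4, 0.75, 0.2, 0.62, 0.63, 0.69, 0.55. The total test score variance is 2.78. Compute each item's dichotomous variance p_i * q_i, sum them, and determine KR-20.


For each item, compute p_i * q_i:
  Item 1: 0.4 * 0.6 = 0.24
  Item 2: 0.75 * 0.25 = 0.1875
  Item 3: 0.2 * 0.8 = 0.16
  Item 4: 0.62 * 0.38 = 0.2356
  Item 5: 0.63 * 0.37 = 0.2331
  Item 6: 0.69 * 0.31 = 0.2139
  Item 7: 0.55 * 0.45 = 0.2475
Sum(p_i * q_i) = 0.24 + 0.1875 + 0.16 + 0.2356 + 0.2331 + 0.2139 + 0.2475 = 1.5176
KR-20 = (k/(k-1)) * (1 - Sum(p_i*q_i) / Var_total)
= (7/6) * (1 - 1.5176/2.78)
= 1.1667 * 0.4541
KR-20 = 0.5298

0.5298


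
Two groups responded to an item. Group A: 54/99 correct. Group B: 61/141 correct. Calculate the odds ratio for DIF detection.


Odds_A = 54/45 = 1.2
Odds_B = 61/80 = 0.7625
OR = Odds_A / Odds_B = 1.2 / 0.7625
Exactly, OR = (54 * 80) / (45 * 61) = 4320 / 2745
OR = 1.5738

1.5738


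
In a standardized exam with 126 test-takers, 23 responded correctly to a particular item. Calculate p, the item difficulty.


Item difficulty p = number correct / total examinees
p = 23 / 126
p = 0.1825

0.1825


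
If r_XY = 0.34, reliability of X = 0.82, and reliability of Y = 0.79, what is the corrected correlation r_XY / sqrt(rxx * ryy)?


r_corrected = rxy / sqrt(rxx * ryy)
= 0.34 / sqrt(0.82 * 0.79)
= 0.34 / sqrt(0.6478)
= 0.34 / 0.80486
r_corrected = 0.4224

0.4224


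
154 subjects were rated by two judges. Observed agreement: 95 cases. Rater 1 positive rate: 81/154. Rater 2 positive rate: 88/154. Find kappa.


P_o = 95/154 = 0.616883
P_e = (81*88 + 73*66) / 23716 = 0.503711
kappa = (P_o - P_e) / (1 - P_e)
kappa = (0.616883 - 0.503711) / (1 - 0.503711)
kappa = 0.228

0.228


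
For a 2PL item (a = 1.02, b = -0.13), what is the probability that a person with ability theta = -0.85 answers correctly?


a*(theta - b) = 1.02 * (-0.85 - -0.13) = -0.7344
exp(--0.7344) = 2.0842
P = 1 / (1 + 2.0842)
P = 0.3242

0.3242


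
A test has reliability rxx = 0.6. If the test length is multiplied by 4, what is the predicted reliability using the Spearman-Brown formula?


r_new = (n * rxx) / (1 + (n-1) * rxx)
r_new = (4 * 0.6) / (1 + 3 * 0.6)
r_new = 2.4 / 2.8
r_new = 0.8571

0.8571


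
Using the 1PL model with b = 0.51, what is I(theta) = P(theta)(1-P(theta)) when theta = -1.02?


P = 1/(1+exp(-(-1.02-0.51))) = 0.178
I = P*(1-P) = 0.178 * 0.822
I = 0.1463

0.1463


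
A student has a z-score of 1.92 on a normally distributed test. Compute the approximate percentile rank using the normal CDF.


CDF(z) = 0.5 * (1 + erf(z/sqrt(2)))
erf(1.3576) = 0.9451
CDF = 0.9726
Percentile rank = 0.9726 * 100 = 97.26

97.26


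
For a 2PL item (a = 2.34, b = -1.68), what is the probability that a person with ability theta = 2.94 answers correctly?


a*(theta - b) = 2.34 * (2.94 - -1.68) = 10.8108
exp(-10.8108) = 0.0
P = 1 / (1 + 0.0)
P = 1.0

1.0


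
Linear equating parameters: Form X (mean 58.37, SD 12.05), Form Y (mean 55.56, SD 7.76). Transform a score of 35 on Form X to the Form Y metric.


slope = SD_Y / SD_X = 7.76 / 12.05 ~ 0.644
intercept = mean_Y - slope * mean_X = 55.56 - (7.76 / 12.05) * 58.37 ~ 17.9707
Y = slope * X + intercept. To avoid rounding drift from the rounded slope/intercept, evaluate the equivalent form Y = mean_Y + SD_Y * (X - mean_X) / SD_X at full precision:
Y = 55.56 + 7.76 * (35 - 58.37) / 12.05
Y = 55.56 - 7.76 * 23.37 / 12.05
Y = 55.56 - 181.3512 / 12.05
Y = 55.56 - 15.0499
Y = 40.5101

40.5101


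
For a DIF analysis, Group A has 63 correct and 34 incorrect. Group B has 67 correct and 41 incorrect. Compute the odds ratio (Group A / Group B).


Odds_A = 63/34 = 1.8529
Odds_B = 67/41 = 1.6341
OR = Odds_A / Odds_B = 1.8529 / 1.6341
Exactly, OR = (63 * 41) / (34 * 67) = 2583 / 2278
OR = 1.1339

1.1339


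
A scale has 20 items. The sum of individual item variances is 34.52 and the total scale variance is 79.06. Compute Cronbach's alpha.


alpha = (k/(k-1)) * (1 - sum(si^2)/s_total^2)
= (20/19) * (1 - 34.52/79.06)
alpha = 0.593

0.593


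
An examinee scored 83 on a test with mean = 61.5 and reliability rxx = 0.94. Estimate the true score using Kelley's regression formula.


T_est = rxx * X + (1 - rxx) * mean
T_est = 0.94 * 83 + 0.06 * 61.5
T_est = 78.02 + 3.69
T_est = 81.71

81.71


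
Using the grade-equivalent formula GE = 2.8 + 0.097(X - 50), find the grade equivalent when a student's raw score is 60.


raw - median = 60 - 50 = 10
slope * diff = 0.097 * 10 = 0.97
GE = 2.8 + 0.97
GE = 3.77

3.77


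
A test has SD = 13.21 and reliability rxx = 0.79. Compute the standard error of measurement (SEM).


SEM = SD * sqrt(1 - rxx)
SEM = 13.21 * sqrt(1 - 0.79)
SEM = 13.21 * sqrt(0.21) = 13.21 * 0.458258
SEM = 6.0536

6.0536


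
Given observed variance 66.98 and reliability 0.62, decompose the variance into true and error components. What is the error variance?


var_true = rxx * var_obs = 0.62 * 66.98 = 41.5276
var_error = var_obs - var_true
var_error = 66.98 - 41.5276
var_error = 25.4524

25.4524


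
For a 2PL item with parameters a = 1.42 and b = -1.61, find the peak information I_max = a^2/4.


For 2PL, max info at theta = b = -1.61
I_max = a^2 / 4 = 1.42^2 / 4
= 2.0164 / 4
I_max = 0.5041

0.5041


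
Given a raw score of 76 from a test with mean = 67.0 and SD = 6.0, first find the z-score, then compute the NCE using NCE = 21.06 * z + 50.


z = (X - mean) / SD = (76 - 67.0) / 6.0
z = 9.0 / 6.0
z = 1.5
NCE = NCE = 21.06z + 50
Carry z at full precision (z = 9.0 / 6.0) into the conversion:
NCE = 21.06 * (9.0 / 6.0) + 50 = 189.54 / 6.0 + 50
NCE = 31.59 + 50
NCE = 81.59

81.59


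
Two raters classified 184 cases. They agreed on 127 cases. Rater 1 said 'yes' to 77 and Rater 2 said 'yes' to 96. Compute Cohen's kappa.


P_o = 127/184 = 0.690217
P_e = (77*96 + 107*88) / 33856 = 0.496456
kappa = (P_o - P_e) / (1 - P_e)
kappa = (0.690217 - 0.496456) / (1 - 0.496456)
kappa = 0.3848

0.3848


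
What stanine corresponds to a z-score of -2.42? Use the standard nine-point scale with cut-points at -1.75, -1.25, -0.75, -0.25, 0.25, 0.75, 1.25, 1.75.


Stanine boundaries: [-1.75, -1.25, -0.75, -0.25, 0.25, 0.75, 1.25, 1.75]
z = -2.42
Check each boundary:
  z < -1.75
  z < -1.25
  z < -0.75
  z < -0.25
  z < 0.25
  z < 0.75
  z < 1.25
  z < 1.75
Highest qualifying boundary gives stanine = 1

1


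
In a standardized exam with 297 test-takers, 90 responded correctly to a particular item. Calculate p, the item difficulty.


Item difficulty p = number correct / total examinees
p = 90 / 297
p = 0.303

0.303


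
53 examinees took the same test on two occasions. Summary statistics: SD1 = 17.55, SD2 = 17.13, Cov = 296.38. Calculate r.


r = cov(X,Y) / (SD_X * SD_Y)
r = 296.38 / (17.55 * 17.13)
r = 296.38 / 300.6315
r = 0.9859

0.9859


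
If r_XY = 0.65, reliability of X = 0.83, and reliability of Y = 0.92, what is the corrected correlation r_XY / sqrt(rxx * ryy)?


r_corrected = rxy / sqrt(rxx * ryy)
= 0.65 / sqrt(0.83 * 0.92)
= 0.65 / sqrt(0.7636)
= 0.65 / 0.873842
r_corrected = 0.7438

0.7438


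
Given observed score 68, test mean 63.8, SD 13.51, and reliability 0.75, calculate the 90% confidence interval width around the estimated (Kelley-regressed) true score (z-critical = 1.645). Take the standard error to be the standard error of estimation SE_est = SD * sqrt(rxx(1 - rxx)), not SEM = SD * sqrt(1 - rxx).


True score estimate = 0.75*68 + 0.25*63.8 = 66.95
SE_est = SD * sqrt(rxx * (1 - rxx)) = 13.51 * sqrt(0.75 * 0.25) = 13.51 * sqrt(0.1875) = 5.850002
CI = T_est +/- z * SE_est, so width = 2 * z * SE_est = 2 * 1.645 * 5.850002
Width = 19.2465

19.2465


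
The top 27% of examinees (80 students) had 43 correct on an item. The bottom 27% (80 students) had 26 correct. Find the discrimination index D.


p_upper = 43/80 = 0.5375
p_lower = 26/80 = 0.325
D = 0.5375 - 0.325 = 0.2125

0.2125


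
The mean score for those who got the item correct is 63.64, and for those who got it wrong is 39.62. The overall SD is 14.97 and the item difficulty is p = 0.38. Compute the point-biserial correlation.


q = 1 - p = 0.62
rpb = ((M1 - M0) / SD) * sqrt(p * q)
rpb = ((63.64 - 39.62) / 14.97) * sqrt(0.38 * 0.62)
rpb = 0.7788

0.7788


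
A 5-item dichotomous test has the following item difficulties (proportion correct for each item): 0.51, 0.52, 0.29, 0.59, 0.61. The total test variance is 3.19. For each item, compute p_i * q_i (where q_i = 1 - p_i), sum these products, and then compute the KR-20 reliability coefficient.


For each item, compute p_i * q_i:
  Item 1: 0.51 * 0.49 = 0.2499
  Item 2: 0.52 * 0.48 = 0.2496
  Item 3: 0.29 * 0.71 = 0.2059
  Item 4: 0.59 * 0.41 = 0.2419
  Item 5: 0.61 * 0.39 = 0.2379
Sum(p_i * q_i) = 0.2499 + 0.2496 + 0.2059 + 0.2419 + 0.2379 = 1.1852
KR-20 = (k/(k-1)) * (1 - Sum(p_i*q_i) / Var_total)
= (5/4) * (1 - 1.1852/3.19)
= 1.25 * 0.6285
KR-20 = 0.7856

0.7856


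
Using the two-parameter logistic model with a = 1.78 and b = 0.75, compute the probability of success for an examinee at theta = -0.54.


a*(theta - b) = 1.78 * (-0.54 - 0.75) = -2.2962
exp(--2.2962) = 9.9364
P = 1 / (1 + 9.9364)
P = 0.0914

0.0914


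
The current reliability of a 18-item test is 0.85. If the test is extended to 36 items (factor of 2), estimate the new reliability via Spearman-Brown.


r_new = (n * rxx) / (1 + (n-1) * rxx)
r_new = (2 * 0.85) / (1 + 1 * 0.85)
r_new = 1.7 / 1.85
r_new = 0.9189

0.9189


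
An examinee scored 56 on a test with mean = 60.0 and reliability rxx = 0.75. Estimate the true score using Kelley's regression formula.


T_est = rxx * X + (1 - rxx) * mean
T_est = 0.75 * 56 + 0.25 * 60.0
T_est = 42.0 + 15.0
T_est = 57.0

57.0


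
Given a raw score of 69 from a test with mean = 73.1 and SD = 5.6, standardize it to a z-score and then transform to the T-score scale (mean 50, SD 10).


z = (X - mean) / SD = (69 - 73.1) / 5.6
z = -4.1 / 5.6
z = -0.7321
T-score = T = 50 + 10z
Carry z at full precision (z = -4.1 / 5.6) into the conversion:
T-score = 50 + 10 * (-4.1 / 5.6) = 50 + -41 / 5.6
T-score = 50 + -7.3214
T-score = 42.6786

42.6786


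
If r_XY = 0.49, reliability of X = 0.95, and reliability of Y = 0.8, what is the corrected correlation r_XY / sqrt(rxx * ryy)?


r_corrected = rxy / sqrt(rxx * ryy)
= 0.49 / sqrt(0.95 * 0.8)
= 0.49 / sqrt(0.76)
= 0.49 / 0.87178
r_corrected = 0.5621

0.5621


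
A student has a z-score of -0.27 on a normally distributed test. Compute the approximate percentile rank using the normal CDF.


CDF(z) = 0.5 * (1 + erf(z/sqrt(2)))
erf(-0.1909) = -0.2128
CDF = 0.3936
Percentile rank = 0.3936 * 100 = 39.36

39.36


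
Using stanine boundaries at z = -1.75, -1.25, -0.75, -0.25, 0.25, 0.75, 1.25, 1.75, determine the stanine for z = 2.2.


Stanine boundaries: [-1.75, -1.25, -0.75, -0.25, 0.25, 0.75, 1.25, 1.75]
z = 2.2
Check each boundary:
  z >= -1.75 -> could be stanine 2
  z >= -1.25 -> could be stanine 3
  z >= -0.75 -> could be stanine 4
  z >= -0.25 -> could be stanine 5
  z >= 0.25 -> could be stanine 6
  z >= 0.75 -> could be stanine 7
  z >= 1.25 -> could be stanine 8
  z >= 1.75 -> could be stanine 9
Highest qualifying boundary gives stanine = 9

9


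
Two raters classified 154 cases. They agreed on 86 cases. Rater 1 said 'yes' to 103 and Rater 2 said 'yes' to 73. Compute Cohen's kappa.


P_o = 86/154 = 0.558442
P_e = (103*73 + 51*81) / 23716 = 0.49123
kappa = (P_o - P_e) / (1 - P_e)
kappa = (0.558442 - 0.49123) / (1 - 0.49123)
kappa = 0.1321

0.1321


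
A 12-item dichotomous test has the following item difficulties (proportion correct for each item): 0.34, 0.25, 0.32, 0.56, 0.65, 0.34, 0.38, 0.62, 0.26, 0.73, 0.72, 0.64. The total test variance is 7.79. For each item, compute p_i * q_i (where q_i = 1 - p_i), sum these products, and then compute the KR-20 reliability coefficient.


For each item, compute p_i * q_i:
  Item 1: 0.34 * 0.66 = 0.2244
  Item 2: 0.25 * 0.75 = 0.1875
  Item 3: 0.32 * 0.68 = 0.2176
  Item 4: 0.56 * 0.44 = 0.2464
  Item 5: 0.65 * 0.35 = 0.2275
  Item 6: 0.34 * 0.66 = 0.2244
  Item 7: 0.38 * 0.62 = 0.2356
  Item 8: 0.62 * 0.38 = 0.2356
  Item 9: 0.26 * 0.74 = 0.1924
  Item 10: 0.73 * 0.27 = 0.1971
  Item 11: 0.72 * 0.28 = 0.2016
  Item 12: 0.64 * 0.36 = 0.2304
Sum(p_i * q_i) = 0.2244 + 0.1875 + 0.2176 + 0.2464 + 0.2275 + 0.2244 + 0.2356 + 0.2356 + 0.1924 + 0.1971 + 0.2016 + 0.2304 = 2.6205
KR-20 = (k/(k-1)) * (1 - Sum(p_i*q_i) / Var_total)
= (12/11) * (1 - 2.6205/7.79)
= 1.0909 * 0.6636
KR-20 = 0.7239

0.7239


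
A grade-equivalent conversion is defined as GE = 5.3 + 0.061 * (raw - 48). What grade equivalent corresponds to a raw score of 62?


raw - median = 62 - 48 = 14
slope * diff = 0.061 * 14 = 0.854
GE = 5.3 + 0.854
GE = 6.154

6.154


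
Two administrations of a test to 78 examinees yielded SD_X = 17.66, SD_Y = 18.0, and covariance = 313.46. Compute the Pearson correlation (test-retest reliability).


r = cov(X,Y) / (SD_X * SD_Y)
r = 313.46 / (17.66 * 18.0)
r = 313.46 / 317.88
r = 0.9861

0.9861


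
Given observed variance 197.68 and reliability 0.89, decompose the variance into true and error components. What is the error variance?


var_true = rxx * var_obs = 0.89 * 197.68 = 175.9352
var_error = var_obs - var_true
var_error = 197.68 - 175.9352
var_error = 21.7448

21.7448


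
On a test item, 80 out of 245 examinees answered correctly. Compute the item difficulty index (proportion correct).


Item difficulty p = number correct / total examinees
p = 80 / 245
p = 0.3265

0.3265


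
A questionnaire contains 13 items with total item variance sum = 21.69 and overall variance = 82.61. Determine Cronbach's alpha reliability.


alpha = (k/(k-1)) * (1 - sum(si^2)/s_total^2)
= (13/12) * (1 - 21.69/82.61)
alpha = 0.7989

0.7989


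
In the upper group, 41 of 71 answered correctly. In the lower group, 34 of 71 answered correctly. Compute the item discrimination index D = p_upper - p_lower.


p_upper = 41/71 = 0.5775
p_lower = 34/71 = 0.4789
D = 0.5775 - 0.4789 = 0.0986

0.0986


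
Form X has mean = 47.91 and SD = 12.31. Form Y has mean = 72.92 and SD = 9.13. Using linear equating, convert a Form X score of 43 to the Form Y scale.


slope = SD_Y / SD_X = 9.13 / 12.31 ~ 0.7417
intercept = mean_Y - slope * mean_X = 72.92 - (9.13 / 12.31) * 47.91 ~ 37.3864
Y = slope * X + intercept. To avoid rounding drift from the rounded slope/intercept, evaluate the equivalent form Y = mean_Y + SD_Y * (X - mean_X) / SD_X at full precision:
Y = 72.92 + 9.13 * (43 - 47.91) / 12.31
Y = 72.92 - 9.13 * 4.91 / 12.31
Y = 72.92 - 44.8283 / 12.31
Y = 72.92 - 3.6416
Y = 69.2784

69.2784


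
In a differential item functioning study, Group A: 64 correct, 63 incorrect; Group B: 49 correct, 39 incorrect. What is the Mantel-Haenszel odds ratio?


Odds_A = 64/63 = 1.0159
Odds_B = 49/39 = 1.2564
OR = Odds_A / Odds_B = 1.0159 / 1.2564
Exactly, OR = (64 * 39) / (63 * 49) = 2496 / 3087
OR = 0.8086

0.8086


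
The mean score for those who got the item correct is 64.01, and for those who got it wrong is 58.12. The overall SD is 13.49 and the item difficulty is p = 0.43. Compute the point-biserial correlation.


q = 1 - p = 0.57
rpb = ((M1 - M0) / SD) * sqrt(p * q)
rpb = ((64.01 - 58.12) / 13.49) * sqrt(0.43 * 0.57)
rpb = 0.2162

0.2162


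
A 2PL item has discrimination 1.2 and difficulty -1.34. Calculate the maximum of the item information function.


For 2PL, max info at theta = b = -1.34
I_max = a^2 / 4 = 1.2^2 / 4
= 1.44 / 4
I_max = 0.36

0.36


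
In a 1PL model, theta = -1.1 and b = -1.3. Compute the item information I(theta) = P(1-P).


P = 1/(1+exp(-(-1.1--1.3))) = 0.5498
I = P*(1-P) = 0.5498 * 0.4502
I = 0.2475

0.2475


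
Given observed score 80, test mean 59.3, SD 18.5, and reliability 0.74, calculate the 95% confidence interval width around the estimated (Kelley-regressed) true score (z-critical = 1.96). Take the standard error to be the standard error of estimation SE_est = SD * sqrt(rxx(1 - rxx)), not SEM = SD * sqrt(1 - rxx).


True score estimate = 0.74*80 + 0.26*59.3 = 74.618
SE_est = SD * sqrt(rxx * (1 - rxx)) = 18.5 * sqrt(0.74 * 0.26) = 18.5 * sqrt(0.1924) = 8.114734
CI = T_est +/- z * SE_est, so width = 2 * z * SE_est = 2 * 1.96 * 8.114734
Width = 31.8098

31.8098


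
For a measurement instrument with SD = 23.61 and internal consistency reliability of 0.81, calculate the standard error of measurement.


SEM = SD * sqrt(1 - rxx)
SEM = 23.61 * sqrt(1 - 0.81)
SEM = 23.61 * sqrt(0.19) = 23.61 * 0.43589
SEM = 10.2914

10.2914


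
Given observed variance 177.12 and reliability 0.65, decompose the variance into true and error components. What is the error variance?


var_true = rxx * var_obs = 0.65 * 177.12 = 115.128
var_error = var_obs - var_true
var_error = 177.12 - 115.128
var_error = 61.992

61.992


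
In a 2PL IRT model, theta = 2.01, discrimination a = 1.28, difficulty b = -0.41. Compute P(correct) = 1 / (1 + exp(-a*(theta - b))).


a*(theta - b) = 1.28 * (2.01 - -0.41) = 3.0976
exp(-3.0976) = 0.0452
P = 1 / (1 + 0.0452)
P = 0.9568

0.9568


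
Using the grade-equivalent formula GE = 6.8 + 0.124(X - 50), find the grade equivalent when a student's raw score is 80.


raw - median = 80 - 50 = 30
slope * diff = 0.124 * 30 = 3.72
GE = 6.8 + 3.72
GE = 10.52

10.52


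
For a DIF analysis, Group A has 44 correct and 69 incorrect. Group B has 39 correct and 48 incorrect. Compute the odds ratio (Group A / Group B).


Odds_A = 44/69 = 0.6377
Odds_B = 39/48 = 0.8125
OR = Odds_A / Odds_B = 0.6377 / 0.8125
Exactly, OR = (44 * 48) / (69 * 39) = 2112 / 2691
OR = 0.7848

0.7848


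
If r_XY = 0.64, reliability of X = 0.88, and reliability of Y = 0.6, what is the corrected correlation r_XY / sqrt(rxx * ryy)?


r_corrected = rxy / sqrt(rxx * ryy)
= 0.64 / sqrt(0.88 * 0.6)
= 0.64 / sqrt(0.528)
= 0.64 / 0.726636
r_corrected = 0.8808

0.8808


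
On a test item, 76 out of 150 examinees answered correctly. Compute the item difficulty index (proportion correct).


Item difficulty p = number correct / total examinees
p = 76 / 150
p = 0.5067

0.5067


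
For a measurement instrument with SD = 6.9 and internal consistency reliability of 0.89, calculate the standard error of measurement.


SEM = SD * sqrt(1 - rxx)
SEM = 6.9 * sqrt(1 - 0.89)
SEM = 6.9 * sqrt(0.11) = 6.9 * 0.331662
SEM = 2.2885

2.2885


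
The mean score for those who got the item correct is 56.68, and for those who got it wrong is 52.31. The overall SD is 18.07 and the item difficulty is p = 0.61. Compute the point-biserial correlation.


q = 1 - p = 0.39
rpb = ((M1 - M0) / SD) * sqrt(p * q)
rpb = ((56.68 - 52.31) / 18.07) * sqrt(0.61 * 0.39)
rpb = 0.118

0.118


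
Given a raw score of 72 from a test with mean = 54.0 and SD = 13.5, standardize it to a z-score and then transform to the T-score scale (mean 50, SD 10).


z = (X - mean) / SD = (72 - 54.0) / 13.5
z = 18.0 / 13.5
z = 1.3333
T-score = T = 50 + 10z
Carry z at full precision (z = 18.0 / 13.5) into the conversion:
T-score = 50 + 10 * (18.0 / 13.5) = 50 + 180 / 13.5
T-score = 50 + 13.3333
T-score = 63.3333

63.3333


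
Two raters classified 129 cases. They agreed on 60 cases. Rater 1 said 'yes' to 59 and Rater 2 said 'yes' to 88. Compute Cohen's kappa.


P_o = 60/129 = 0.465116
P_e = (59*88 + 70*41) / 16641 = 0.484466
kappa = (P_o - P_e) / (1 - P_e)
kappa = (0.465116 - 0.484466) / (1 - 0.484466)
kappa = -0.0375

-0.0375


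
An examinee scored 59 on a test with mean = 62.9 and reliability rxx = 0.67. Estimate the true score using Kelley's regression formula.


T_est = rxx * X + (1 - rxx) * mean
T_est = 0.67 * 59 + 0.33 * 62.9
T_est = 39.53 + 20.757
T_est = 60.287

60.287


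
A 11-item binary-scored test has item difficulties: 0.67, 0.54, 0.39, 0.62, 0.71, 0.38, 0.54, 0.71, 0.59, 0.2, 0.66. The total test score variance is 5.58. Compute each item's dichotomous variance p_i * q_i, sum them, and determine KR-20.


For each item, compute p_i * q_i:
  Item 1: 0.67 * 0.33 = 0.2211
  Item 2: 0.54 * 0.46 = 0.2484
  Item 3: 0.39 * 0.61 = 0.2379
  Item 4: 0.62 * 0.38 = 0.2356
  Item 5: 0.71 * 0.29 = 0.2059
  Item 6: 0.38 * 0.62 = 0.2356
  Item 7: 0.54 * 0.46 = 0.2484
  Item 8: 0.71 * 0.29 = 0.2059
  Item 9: 0.59 * 0.41 = 0.2419
  Item 10: 0.2 * 0.8 = 0.16
  Item 11: 0.66 * 0.34 = 0.2244
Sum(p_i * q_i) = 0.2211 + 0.2484 + 0.2379 + 0.2356 + 0.2059 + 0.2356 + 0.2484 + 0.2059 + 0.2419 + 0.16 + 0.2244 = 2.4651
KR-20 = (k/(k-1)) * (1 - Sum(p_i*q_i) / Var_total)
= (11/10) * (1 - 2.4651/5.58)
= 1.1 * 0.5582
KR-20 = 0.614

0.614


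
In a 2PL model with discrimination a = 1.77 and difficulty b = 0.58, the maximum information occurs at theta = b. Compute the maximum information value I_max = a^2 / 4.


For 2PL, max info at theta = b = 0.58
I_max = a^2 / 4 = 1.77^2 / 4
= 3.1329 / 4
I_max = 0.7832

0.7832


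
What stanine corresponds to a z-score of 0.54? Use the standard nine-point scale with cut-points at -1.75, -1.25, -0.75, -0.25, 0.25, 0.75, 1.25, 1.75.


Stanine boundaries: [-1.75, -1.25, -0.75, -0.25, 0.25, 0.75, 1.25, 1.75]
z = 0.54
Check each boundary:
  z >= -1.75 -> could be stanine 2
  z >= -1.25 -> could be stanine 3
  z >= -0.75 -> could be stanine 4
  z >= -0.25 -> could be stanine 5
  z >= 0.25 -> could be stanine 6
  z < 0.75
  z < 1.25
  z < 1.75
Highest qualifying boundary gives stanine = 6

6


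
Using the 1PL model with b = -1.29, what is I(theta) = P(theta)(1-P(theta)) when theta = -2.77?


P = 1/(1+exp(-(-2.77--1.29))) = 0.1854
I = P*(1-P) = 0.1854 * 0.8146
I = 0.151

0.151


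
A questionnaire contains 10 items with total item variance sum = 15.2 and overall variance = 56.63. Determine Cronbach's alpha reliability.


alpha = (k/(k-1)) * (1 - sum(si^2)/s_total^2)
= (10/9) * (1 - 15.2/56.63)
alpha = 0.8129

0.8129


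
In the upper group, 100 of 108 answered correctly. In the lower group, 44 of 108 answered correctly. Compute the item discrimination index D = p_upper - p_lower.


p_upper = 100/108 = 0.9259
p_lower = 44/108 = 0.4074
D = 0.9259 - 0.4074 = 0.5185

0.5185


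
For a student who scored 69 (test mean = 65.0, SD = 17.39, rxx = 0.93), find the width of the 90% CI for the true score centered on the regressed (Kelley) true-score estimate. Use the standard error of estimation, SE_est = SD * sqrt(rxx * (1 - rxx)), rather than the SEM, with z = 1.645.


True score estimate = 0.93*69 + 0.07*65.0 = 68.72
SE_est = SD * sqrt(rxx * (1 - rxx)) = 17.39 * sqrt(0.93 * 0.07) = 17.39 * sqrt(0.0651) = 4.437007
CI = T_est +/- z * SE_est, so width = 2 * z * SE_est = 2 * 1.645 * 4.437007
Width = 14.5978

14.5978


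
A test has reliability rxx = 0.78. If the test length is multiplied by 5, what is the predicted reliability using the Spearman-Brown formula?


r_new = (n * rxx) / (1 + (n-1) * rxx)
r_new = (5 * 0.78) / (1 + 4 * 0.78)
r_new = 3.9 / 4.12
r_new = 0.9466

0.9466


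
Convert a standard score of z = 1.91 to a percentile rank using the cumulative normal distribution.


CDF(z) = 0.5 * (1 + erf(z/sqrt(2)))
erf(1.3506) = 0.9439
CDF = 0.9719
Percentile rank = 0.9719 * 100 = 97.19

97.19


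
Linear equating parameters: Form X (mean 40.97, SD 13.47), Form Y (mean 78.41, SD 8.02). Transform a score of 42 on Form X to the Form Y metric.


slope = SD_Y / SD_X = 8.02 / 13.47 ~ 0.5954
intercept = mean_Y - slope * mean_X = 78.41 - (8.02 / 13.47) * 40.97 ~ 54.0166
Y = slope * X + intercept. To avoid rounding drift from the rounded slope/intercept, evaluate the equivalent form Y = mean_Y + SD_Y * (X - mean_X) / SD_X at full precision:
Y = 78.41 + 8.02 * (42 - 40.97) / 13.47
Y = 78.41 + 8.02 * 1.03 / 13.47
Y = 78.41 + 8.2606 / 13.47
Y = 78.41 + 0.6133
Y = 79.0233

79.0233
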